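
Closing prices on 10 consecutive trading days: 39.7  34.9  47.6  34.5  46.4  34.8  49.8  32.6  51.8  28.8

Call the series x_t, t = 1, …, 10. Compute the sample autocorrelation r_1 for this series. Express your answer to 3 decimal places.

Mean x̄ = (39.7 + 34.9 + 47.6 + 34.5 + 46.4 + 34.8 + 49.8 + 32.6 + 51.8 + 28.8)/10 = 40.0900
Numerator Σ_{t=1}^{9}(x_t−x̄)(x_{t+1}−x̄) = -491.5941
Denominator Σ(x_t−x̄)² = 597.5090
r_1 = -491.5941 / 597.5090 = -0.823

-0.823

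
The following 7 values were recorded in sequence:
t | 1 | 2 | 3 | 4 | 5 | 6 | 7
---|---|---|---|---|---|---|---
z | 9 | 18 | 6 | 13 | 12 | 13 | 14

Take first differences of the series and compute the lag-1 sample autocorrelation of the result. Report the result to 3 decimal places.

First differences Δz: 9, -12, 7, -1, 1, 1
Mean of differences = 0.8333
Numerator Σ(Δz_t−Δz̄)(Δz_{t+1}−Δz̄) = -195.5278
Denominator Σ(Δz_t−Δz̄)² = 272.8333
r_1(Δz) = -195.5278 / 272.8333 = -0.717

-0.717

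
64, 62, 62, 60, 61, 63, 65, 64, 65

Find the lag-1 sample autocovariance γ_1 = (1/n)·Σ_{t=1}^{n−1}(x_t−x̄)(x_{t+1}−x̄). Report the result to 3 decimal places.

Mean x̄ = (64 + 62 + 62 + 60 + 61 + 63 + 65 + 64 + 65)/9 = 62.8889
Σ_{t=1}^{8}(x_t−x̄)(x_{t+1}−x̄) = 12.5432
γ_1 = 12.5432 / 9 = 1.394

1.394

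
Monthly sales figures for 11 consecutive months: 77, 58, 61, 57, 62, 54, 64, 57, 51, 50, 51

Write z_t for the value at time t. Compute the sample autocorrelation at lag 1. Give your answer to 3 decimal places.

Mean z̄ = (77 + 58 + 61 + 57 + 62 + 54 + 64 + 57 + 51 + 50 + 51)/11 = 58.3636
Numerator Σ_{t=1}^{10}(z_t−z̄)(z_{t+1}−z̄) = 68.7769
Denominator Σ(z_t−z̄)² = 600.5455
r_1 = 68.7769 / 600.5455 = 0.115

0.115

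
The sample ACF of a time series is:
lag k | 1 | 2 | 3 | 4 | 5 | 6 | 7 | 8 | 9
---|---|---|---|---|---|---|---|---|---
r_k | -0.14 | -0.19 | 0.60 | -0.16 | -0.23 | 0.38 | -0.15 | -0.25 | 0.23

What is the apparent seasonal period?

3

The largest autocorrelation is r_3 = 0.60, with weaker echoes at lags 6 (0.38) and 9 (0.23); the remaining lags stay at or below -0.14.
The dominant spike at lag 3 indicates a seasonal period of 3.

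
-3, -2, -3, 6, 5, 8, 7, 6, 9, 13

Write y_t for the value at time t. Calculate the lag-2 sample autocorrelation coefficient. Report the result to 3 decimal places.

0.289

Mean ȳ = (-3 − 2 − 3 + 6 + 5 + 8 + 7 + 6 + 9 + 13)/10 = 4.6000
Numerator Σ_{t=1}^{8}(y_t−ȳ)(y_{t+2}−ȳ) = 78.2800
Denominator Σ(y_t−ȳ)² = 270.4000
r_2 = 78.2800 / 270.4000 = 0.289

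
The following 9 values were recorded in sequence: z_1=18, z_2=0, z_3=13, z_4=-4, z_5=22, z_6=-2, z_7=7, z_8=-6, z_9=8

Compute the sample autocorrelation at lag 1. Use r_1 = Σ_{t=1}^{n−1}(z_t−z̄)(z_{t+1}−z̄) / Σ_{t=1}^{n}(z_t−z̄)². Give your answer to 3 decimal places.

Mean z̄ = (18 + 0 + 13 − 4 + 22 − 2 + 7 − 6 + 8)/9 = 6.2222
Numerator Σ_{t=1}^{8}(z_t−z̄)(z_{t+1}−z̄) = -513.3827
Denominator Σ(z_t−z̄)² = 797.5556
r_1 = -513.3827 / 797.5556 = -0.644

-0.644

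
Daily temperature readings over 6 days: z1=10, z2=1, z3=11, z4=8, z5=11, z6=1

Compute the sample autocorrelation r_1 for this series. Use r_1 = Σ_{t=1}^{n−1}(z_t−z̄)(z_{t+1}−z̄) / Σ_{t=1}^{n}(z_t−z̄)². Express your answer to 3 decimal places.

-0.509

Mean z̄ = (10 + 1 + 11 + 8 + 11 + 1)/6 = 7.0000
Deviations from mean: 3.0000, -6.0000, 4.0000, 1.0000, 4.0000, -6.0000
Numerator Σ_{t=1}^{5}(z_t−z̄)(z_{t+1}−z̄) = -58.0000
Denominator Σ(z_t−z̄)² = 114.0000
r_1 = -58.0000 / 114.0000 = -0.509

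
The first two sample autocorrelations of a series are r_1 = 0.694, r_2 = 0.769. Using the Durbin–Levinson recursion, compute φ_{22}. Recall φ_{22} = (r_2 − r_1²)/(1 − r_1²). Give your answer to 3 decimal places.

0.554

φ_{22} = (r_2 − r_1²) / (1 − r_1²)
r_1² = (0.694)² = 0.481636
Numerator = 0.769 − 0.4816 = 0.2874; denominator = 1 − 0.4816 = 0.5184
φ_{22} = 0.2874 / 0.5184 = 0.554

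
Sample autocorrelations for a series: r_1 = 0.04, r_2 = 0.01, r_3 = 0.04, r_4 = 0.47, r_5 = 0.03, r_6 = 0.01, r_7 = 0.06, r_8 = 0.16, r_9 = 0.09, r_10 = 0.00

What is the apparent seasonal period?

4

The largest autocorrelation is r_4 = 0.47, with a weaker echo at lag 8 (0.16); the remaining lags stay at or below 0.09.
The dominant spike at lag 4 indicates a seasonal period of 4.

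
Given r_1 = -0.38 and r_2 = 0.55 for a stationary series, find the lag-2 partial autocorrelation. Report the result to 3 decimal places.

0.474

φ_{22} = (r_2 − r_1²) / (1 − r_1²)
r_1² = (-0.38)² = 0.1444
Numerator = 0.55 − 0.1444 = 0.4056; denominator = 1 − 0.1444 = 0.8556
φ_{22} = 0.4056 / 0.8556 = 0.474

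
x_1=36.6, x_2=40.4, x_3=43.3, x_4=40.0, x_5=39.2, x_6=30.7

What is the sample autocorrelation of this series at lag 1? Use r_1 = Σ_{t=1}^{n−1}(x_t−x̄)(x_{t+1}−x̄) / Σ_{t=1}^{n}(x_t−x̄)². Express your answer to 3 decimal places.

0.101

Mean x̄ = (36.6 + 40.4 + 43.3 + 40.0 + 39.2 + 30.7)/6 = 38.3667
Deviations from mean: -1.7667, 2.0333, 4.9333, 1.6333, 0.8333, -7.6667
Σ(x_t−x̄)(x_{t+1}−x̄) = (-3.5922) + (10.0311) + (8.0578) + (1.3611) + (-6.3889) = 9.4689
Denominator Σ(x_t−x̄)² = 93.7333
r_1 = 9.4689 / 93.7333 = 0.101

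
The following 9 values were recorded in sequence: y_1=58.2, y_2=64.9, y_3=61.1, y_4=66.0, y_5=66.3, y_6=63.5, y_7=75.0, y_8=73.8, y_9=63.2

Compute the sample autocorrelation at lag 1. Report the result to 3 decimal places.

0.169

Mean ȳ = (58.2 + 64.9 + 61.1 + 66.0 + 66.3 + 63.5 + 75.0 + 73.8 + 63.2)/9 = 65.7778
Numerator Σ_{t=1}^{8}(y_t−ȳ)(y_{t+1}−ȳ) = 40.9417
Denominator Σ(y_t−ȳ)² = 241.6356
r_1 = 40.9417 / 241.6356 = 0.169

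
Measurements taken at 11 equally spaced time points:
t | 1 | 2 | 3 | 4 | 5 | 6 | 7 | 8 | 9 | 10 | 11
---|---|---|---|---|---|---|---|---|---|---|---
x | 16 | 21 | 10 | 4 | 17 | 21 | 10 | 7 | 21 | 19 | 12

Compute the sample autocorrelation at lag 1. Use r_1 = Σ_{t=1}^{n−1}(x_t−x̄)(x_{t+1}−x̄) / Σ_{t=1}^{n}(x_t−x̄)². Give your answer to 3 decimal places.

Mean x̄ = (16 + 21 + 10 + 4 + 17 + 21 + 10 + 7 + 21 + 19 + 12)/11 = 14.3636
Numerator Σ_{t=1}^{10}(x_t−x̄)(x_{t+1}−x̄) = -8.5868
Denominator Σ(x_t−x̄)² = 368.5455
r_1 = -8.5868 / 368.5455 = -0.023

-0.023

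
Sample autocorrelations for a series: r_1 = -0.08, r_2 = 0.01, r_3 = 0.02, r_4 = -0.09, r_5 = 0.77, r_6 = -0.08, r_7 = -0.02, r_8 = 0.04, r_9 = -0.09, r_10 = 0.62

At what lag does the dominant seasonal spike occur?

5

The largest autocorrelation is r_5 = 0.77, with a weaker echo at lag 10 (0.62); the remaining lags stay at or below 0.04.
The dominant spike at lag 5 indicates a seasonal period of 5.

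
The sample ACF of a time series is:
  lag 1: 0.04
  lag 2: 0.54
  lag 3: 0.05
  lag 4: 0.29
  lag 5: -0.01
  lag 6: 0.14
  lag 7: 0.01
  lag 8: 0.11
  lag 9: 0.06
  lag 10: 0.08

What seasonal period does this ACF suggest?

The largest autocorrelation is r_2 = 0.54, with a weaker echo at lag 4 (0.29); the remaining lags stay at or below 0.14.
The dominant spike at lag 2 indicates a seasonal period of 2.

2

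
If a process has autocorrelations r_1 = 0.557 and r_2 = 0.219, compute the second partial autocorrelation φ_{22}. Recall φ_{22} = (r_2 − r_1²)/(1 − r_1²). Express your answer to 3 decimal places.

φ_{22} = (r_2 − r_1²) / (1 − r_1²)
r_1² = (0.557)² = 0.310249
Numerator = 0.219 − 0.3102 = -0.0912; denominator = 1 − 0.3102 = 0.6898
φ_{22} = -0.0912 / 0.6898 = -0.132

-0.132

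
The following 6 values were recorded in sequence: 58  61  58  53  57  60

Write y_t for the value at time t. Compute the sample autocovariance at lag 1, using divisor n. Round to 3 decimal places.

0.412

Mean ȳ = (58 + 61 + 58 + 53 + 57 + 60)/6 = 57.8333
Σ_{t=1}^{5}(y_t−ȳ)(y_{t+1}−ȳ) = 2.4722
γ_1 = 2.4722 / 6 = 0.412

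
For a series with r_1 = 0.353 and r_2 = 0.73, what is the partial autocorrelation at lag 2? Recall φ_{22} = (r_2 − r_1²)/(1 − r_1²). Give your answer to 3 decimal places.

φ_{22} = (r_2 − r_1²) / (1 − r_1²)
r_1² = (0.353)² = 0.124609
Numerator = 0.73 − 0.1246 = 0.6054; denominator = 1 − 0.1246 = 0.8754
φ_{22} = 0.6054 / 0.8754 = 0.692

0.692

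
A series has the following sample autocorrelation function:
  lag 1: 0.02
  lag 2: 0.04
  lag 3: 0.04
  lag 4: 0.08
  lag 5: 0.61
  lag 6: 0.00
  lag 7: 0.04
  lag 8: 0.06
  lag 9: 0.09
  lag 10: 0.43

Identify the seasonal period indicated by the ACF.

5

The largest autocorrelation is r_5 = 0.61, with a weaker echo at lag 10 (0.43); the remaining lags stay at or below 0.09.
The dominant spike at lag 5 indicates a seasonal period of 5.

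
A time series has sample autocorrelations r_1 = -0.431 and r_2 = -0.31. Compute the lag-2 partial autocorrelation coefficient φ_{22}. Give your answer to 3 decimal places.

φ_{22} = (r_2 − r_1²) / (1 − r_1²)
r_1² = (-0.431)² = 0.185761
Numerator = -0.31 − 0.1858 = -0.4958; denominator = 1 − 0.1858 = 0.8142
φ_{22} = -0.4958 / 0.8142 = -0.609

-0.609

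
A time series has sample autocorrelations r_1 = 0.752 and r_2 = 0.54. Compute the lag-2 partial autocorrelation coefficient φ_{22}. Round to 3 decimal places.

-0.059

φ_{22} = (r_2 − r_1²) / (1 − r_1²)
r_1² = (0.752)² = 0.565504
Numerator = 0.54 − 0.5655 = -0.0255; denominator = 1 − 0.5655 = 0.4345
φ_{22} = -0.0255 / 0.4345 = -0.059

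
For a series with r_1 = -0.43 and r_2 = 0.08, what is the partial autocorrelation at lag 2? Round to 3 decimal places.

-0.129

φ_{22} = (r_2 − r_1²) / (1 − r_1²)
r_1² = (-0.43)² = 0.1849
Numerator = 0.08 − 0.1849 = -0.1049; denominator = 1 − 0.1849 = 0.8151
φ_{22} = -0.1049 / 0.8151 = -0.129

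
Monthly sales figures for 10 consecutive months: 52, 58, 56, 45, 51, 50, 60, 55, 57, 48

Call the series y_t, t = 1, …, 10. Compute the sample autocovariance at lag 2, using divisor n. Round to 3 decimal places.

-2.688

Mean ȳ = (52 + 58 + 56 + 45 + 51 + 50 + 60 + 55 + 57 + 48)/10 = 53.2000
Σ_{t=1}^{8}(y_t−ȳ)(y_{t+2}−ȳ) = -26.8800
γ_2 = -26.8800 / 10 = -2.688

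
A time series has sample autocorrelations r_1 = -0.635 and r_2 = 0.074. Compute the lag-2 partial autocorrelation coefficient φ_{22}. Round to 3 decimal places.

-0.552

φ_{22} = (r_2 − r_1²) / (1 − r_1²)
r_1² = (-0.635)² = 0.403225
Numerator = 0.074 − 0.4032 = -0.3292; denominator = 1 − 0.4032 = 0.5968
φ_{22} = -0.3292 / 0.5968 = -0.552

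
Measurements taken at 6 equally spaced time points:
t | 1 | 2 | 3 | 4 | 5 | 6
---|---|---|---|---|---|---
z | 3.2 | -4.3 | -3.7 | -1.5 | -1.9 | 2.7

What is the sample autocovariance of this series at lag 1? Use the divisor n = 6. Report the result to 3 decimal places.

Mean z̄ = (3.2 − 4.3 − 3.7 − 1.5 − 1.9 + 2.7)/6 = -0.9167
Deviations: 4.1167, -3.3833, -2.7833, -0.5833, -0.9833, 3.6167
Σ_{t=1}^{5}(z_t−z̄)(z_{t+1}−z̄) = -5.8703
γ_1 = -5.8703 / 6 = -0.978

-0.978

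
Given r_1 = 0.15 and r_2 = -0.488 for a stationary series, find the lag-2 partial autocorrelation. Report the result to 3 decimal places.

-0.522

φ_{22} = (r_2 − r_1²) / (1 − r_1²)
r_1² = (0.15)² = 0.0225
Numerator = -0.488 − 0.0225 = -0.5105; denominator = 1 − 0.0225 = 0.9775
φ_{22} = -0.5105 / 0.9775 = -0.522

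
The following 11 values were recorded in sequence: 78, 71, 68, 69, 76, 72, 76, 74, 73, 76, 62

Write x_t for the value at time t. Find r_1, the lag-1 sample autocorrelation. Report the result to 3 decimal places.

Mean x̄ = (78 + 71 + 68 + 69 + 76 + 72 + 76 + 74 + 73 + 76 + 62)/11 = 72.2727
Numerator Σ_{t=1}^{10}(x_t−x̄)(x_{t+1}−x̄) = -29.9835
Denominator Σ(x_t−x̄)² = 214.1818
r_1 = -29.9835 / 214.1818 = -0.140

-0.140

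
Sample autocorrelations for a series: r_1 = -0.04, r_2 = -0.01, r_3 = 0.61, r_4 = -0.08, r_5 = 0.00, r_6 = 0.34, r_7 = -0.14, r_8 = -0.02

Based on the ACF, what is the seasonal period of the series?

3

The largest autocorrelation is r_3 = 0.61, with a weaker echo at lag 6 (0.34); the remaining lags stay at or below 0.00.
The dominant spike at lag 3 indicates a seasonal period of 3.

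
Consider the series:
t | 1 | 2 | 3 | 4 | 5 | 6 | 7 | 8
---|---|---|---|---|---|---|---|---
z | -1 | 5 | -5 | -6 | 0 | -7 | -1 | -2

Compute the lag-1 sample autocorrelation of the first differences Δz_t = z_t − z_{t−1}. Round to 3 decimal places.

First differences Δz: 6, -10, -1, 6, -7, 6, -1
Mean of differences = -0.1429
Numerator Σ(Δz_t−Δz̄)(Δz_{t+1}−Δz̄) = -146.8776
Denominator Σ(Δz_t−Δz̄)² = 258.8571
r_1(Δz) = -146.8776 / 258.8571 = -0.567

-0.567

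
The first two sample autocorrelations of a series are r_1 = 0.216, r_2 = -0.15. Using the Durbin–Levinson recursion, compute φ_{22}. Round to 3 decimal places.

-0.206

φ_{22} = (r_2 − r_1²) / (1 − r_1²)
r_1² = (0.216)² = 0.046656
Numerator = -0.15 − 0.0467 = -0.1967; denominator = 1 − 0.0467 = 0.9533
φ_{22} = -0.1967 / 0.9533 = -0.206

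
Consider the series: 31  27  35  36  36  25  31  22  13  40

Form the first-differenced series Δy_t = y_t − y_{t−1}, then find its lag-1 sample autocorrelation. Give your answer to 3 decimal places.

First differences Δy: -4, 8, 1, 0, -11, 6, -9, -9, 27
Mean of differences = 1.0000
Numerator Σ(Δy_t−Δȳ)(Δy_{t+1}−Δȳ) = -293.0000
Denominator Σ(Δy_t−Δȳ)² = 1120.0000
r_1(Δy) = -293.0000 / 1120.0000 = -0.262

-0.262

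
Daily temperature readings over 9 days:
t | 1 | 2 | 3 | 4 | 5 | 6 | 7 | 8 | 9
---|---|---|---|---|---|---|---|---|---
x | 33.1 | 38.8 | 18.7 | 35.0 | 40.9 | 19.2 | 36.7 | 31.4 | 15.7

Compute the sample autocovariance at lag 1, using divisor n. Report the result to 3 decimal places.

-30.477

Mean x̄ = (33.1 + 38.8 + 18.7 + 35.0 + 40.9 + 19.2 + 36.7 + 31.4 + 15.7)/9 = 29.9444
Σ_{t=1}^{8}(x_t−x̄)(x_{t+1}−x̄) = -274.2886
γ_1 = -274.2886 / 9 = -30.477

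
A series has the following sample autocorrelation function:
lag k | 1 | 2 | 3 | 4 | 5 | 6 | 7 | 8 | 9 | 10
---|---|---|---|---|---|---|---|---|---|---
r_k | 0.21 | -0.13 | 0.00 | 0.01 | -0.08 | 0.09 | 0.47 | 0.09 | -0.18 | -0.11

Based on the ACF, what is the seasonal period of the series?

7

The largest autocorrelation is r_7 = 0.47; the remaining lags stay at or below 0.21.
The dominant spike at lag 7 indicates a seasonal period of 7.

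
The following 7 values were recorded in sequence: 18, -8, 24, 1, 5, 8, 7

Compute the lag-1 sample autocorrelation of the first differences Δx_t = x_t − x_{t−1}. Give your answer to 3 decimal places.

-0.727

First differences Δx: -26, 32, -23, 4, 3, -1
Mean of differences = -1.8333
Numerator Σ(Δx_t−Δx̄)(Δx_{t+1}−Δx̄) = -1625.0278
Denominator Σ(Δx_t−Δx̄)² = 2234.8333
r_1(Δx) = -1625.0278 / 2234.8333 = -0.727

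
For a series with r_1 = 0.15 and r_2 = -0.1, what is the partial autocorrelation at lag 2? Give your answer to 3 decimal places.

φ_{22} = (r_2 − r_1²) / (1 − r_1²)
r_1² = (0.15)² = 0.0225
Numerator = -0.1 − 0.0225 = -0.1225; denominator = 1 − 0.0225 = 0.9775
φ_{22} = -0.1225 / 0.9775 = -0.125

-0.125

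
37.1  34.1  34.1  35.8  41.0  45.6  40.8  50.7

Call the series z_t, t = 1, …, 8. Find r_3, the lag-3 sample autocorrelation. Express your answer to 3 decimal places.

-0.081

Mean z̄ = (37.1 + 34.1 + 34.1 + 35.8 + 41.0 + 45.6 + 40.8 + 50.7)/8 = 39.9000
Deviations from mean: -2.8000, -5.8000, -5.8000, -4.1000, 1.1000, 5.7000, 0.9000, 10.8000
Numerator Σ_{t=1}^{5}(z_t−z̄)(z_{t+3}−z̄) = -19.7700
Denominator Σ(z_t−z̄)² = 243.0800
r_3 = -19.7700 / 243.0800 = -0.081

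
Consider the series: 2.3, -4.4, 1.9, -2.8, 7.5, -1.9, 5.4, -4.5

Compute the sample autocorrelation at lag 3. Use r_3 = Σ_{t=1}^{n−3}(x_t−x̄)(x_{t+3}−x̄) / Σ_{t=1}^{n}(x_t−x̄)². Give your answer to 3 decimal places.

-0.657

Mean x̄ = (2.3 − 4.4 + 1.9 − 2.8 + 7.5 − 1.9 + 5.4 − 4.5)/8 = 0.4375
Deviations from mean: 1.8625, -4.8375, 1.4625, -3.2375, 7.0625, -2.3375, 4.9625, -4.9375
Numerator Σ_{t=1}^{5}(x_t−x̄)(x_{t+3}−x̄) = -94.5505
Denominator Σ(x_t−x̄)² = 143.8388
r_3 = -94.5505 / 143.8388 = -0.657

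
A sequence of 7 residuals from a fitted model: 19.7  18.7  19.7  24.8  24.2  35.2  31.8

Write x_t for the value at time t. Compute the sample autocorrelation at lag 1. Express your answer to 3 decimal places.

Mean x̄ = (19.7 + 18.7 + 19.7 + 24.8 + 24.2 + 35.2 + 31.8)/7 = 24.8714
Deviations from mean: -5.1714, -6.1714, -5.1714, -0.0714, -0.6714, 10.3286, 6.9286
Σ(x_t−x̄)(x_{t+1}−x̄) = (31.9151) + (31.9151) + (0.3694) + (0.0480) + (-6.9349) + (71.5622) = 128.8749
Denominator Σ(x_t−x̄)² = 246.7143
r_1 = 128.8749 / 246.7143 = 0.522

0.522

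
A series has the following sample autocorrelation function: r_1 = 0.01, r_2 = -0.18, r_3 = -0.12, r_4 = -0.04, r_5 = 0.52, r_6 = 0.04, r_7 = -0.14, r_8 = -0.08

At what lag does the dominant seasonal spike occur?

5

The largest autocorrelation is r_5 = 0.52; the remaining lags stay at or below 0.04.
The dominant spike at lag 5 indicates a seasonal period of 5.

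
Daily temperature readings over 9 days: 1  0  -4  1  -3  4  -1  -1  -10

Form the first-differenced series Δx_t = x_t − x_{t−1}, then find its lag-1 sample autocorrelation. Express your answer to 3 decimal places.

First differences Δx: -1, -4, 5, -4, 7, -5, 0, -9
Mean of differences = -1.3750
Numerator Σ(Δx_t−Δx̄)(Δx_{t+1}−Δx̄) = -102.2656
Denominator Σ(Δx_t−Δx̄)² = 197.8750
r_1(Δx) = -102.2656 / 197.8750 = -0.517

-0.517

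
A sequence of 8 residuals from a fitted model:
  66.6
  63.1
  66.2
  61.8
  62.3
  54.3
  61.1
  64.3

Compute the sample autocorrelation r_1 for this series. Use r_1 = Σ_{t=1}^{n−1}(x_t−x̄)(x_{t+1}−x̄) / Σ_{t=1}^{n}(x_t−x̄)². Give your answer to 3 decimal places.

Mean x̄ = (66.6 + 63.1 + 66.2 + 61.8 + 62.3 + 54.3 + 61.1 + 64.3)/8 = 62.4625
Numerator Σ_{t=1}^{7}(x_t−x̄)(x_{t+1}−x̄) = 12.5961
Denominator Σ(x_t−x̄)² = 103.8188
r_1 = 12.5961 / 103.8188 = 0.121

0.121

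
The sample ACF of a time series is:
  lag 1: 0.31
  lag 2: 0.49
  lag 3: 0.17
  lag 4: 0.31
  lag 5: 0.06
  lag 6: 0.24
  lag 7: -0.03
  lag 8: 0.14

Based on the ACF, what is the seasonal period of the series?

2

The largest autocorrelation is r_2 = 0.49; the remaining lags stay at or below 0.31.
The dominant spike at lag 2 indicates a seasonal period of 2.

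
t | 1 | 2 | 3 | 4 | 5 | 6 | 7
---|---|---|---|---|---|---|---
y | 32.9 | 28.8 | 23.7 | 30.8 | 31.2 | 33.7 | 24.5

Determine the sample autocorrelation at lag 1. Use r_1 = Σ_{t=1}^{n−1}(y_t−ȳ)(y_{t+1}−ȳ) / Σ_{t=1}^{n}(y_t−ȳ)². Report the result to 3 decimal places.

Mean ȳ = (32.9 + 28.8 + 23.7 + 30.8 + 31.2 + 33.7 + 24.5)/7 = 29.3714
Deviations from mean: 3.5286, -0.5714, -5.6714, 1.4286, 1.8286, 4.3286, -4.8714
Σ(y_t−ȳ)(y_{t+1}−ȳ) = (-2.0163) + (3.2408) + (-8.1020) + (2.6122) + (7.9151) + (-21.0863) = -17.4365
Denominator Σ(y_t−ȳ)² = 92.7943
r_1 = -17.4365 / 92.7943 = -0.188

-0.188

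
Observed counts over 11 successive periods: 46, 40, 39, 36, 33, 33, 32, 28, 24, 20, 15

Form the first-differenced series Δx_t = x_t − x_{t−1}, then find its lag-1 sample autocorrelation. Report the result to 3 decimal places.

0.073

First differences Δx: -6, -1, -3, -3, 0, -1, -4, -4, -4, -5
Mean of differences = -3.1000
Numerator Σ(Δx_t−Δx̄)(Δx_{t+1}−Δx̄) = 2.3900
Denominator Σ(Δx_t−Δx̄)² = 32.9000
r_1(Δx) = 2.3900 / 32.9000 = 0.073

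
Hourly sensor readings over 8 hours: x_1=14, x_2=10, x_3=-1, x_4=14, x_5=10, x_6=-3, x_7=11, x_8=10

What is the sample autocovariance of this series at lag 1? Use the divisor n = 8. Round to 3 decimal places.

-12.018

Mean x̄ = (14 + 10 − 1 + 14 + 10 − 3 + 11 + 10)/8 = 8.1250
Σ_{t=1}^{7}(x_t−x̄)(x_{t+1}−x̄) = -96.1406
γ_1 = -96.1406 / 8 = -12.018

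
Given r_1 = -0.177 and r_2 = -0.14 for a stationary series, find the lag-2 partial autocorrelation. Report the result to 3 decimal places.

φ_{22} = (r_2 − r_1²) / (1 − r_1²)
r_1² = (-0.177)² = 0.031329
Numerator = -0.14 − 0.0313 = -0.1713; denominator = 1 − 0.0313 = 0.9687
φ_{22} = -0.1713 / 0.9687 = -0.177

-0.177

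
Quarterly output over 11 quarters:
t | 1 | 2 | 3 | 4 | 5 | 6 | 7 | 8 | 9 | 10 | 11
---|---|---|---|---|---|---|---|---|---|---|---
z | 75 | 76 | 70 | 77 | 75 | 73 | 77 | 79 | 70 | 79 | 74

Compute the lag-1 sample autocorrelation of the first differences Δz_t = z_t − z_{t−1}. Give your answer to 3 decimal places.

First differences Δz: 1, -6, 7, -2, -2, 4, 2, -9, 9, -5
Mean of differences = -0.1000
Numerator Σ(Δz_t−Δz̄)(Δz_{t+1}−Δz̄) = -201.7100
Denominator Σ(Δz_t−Δz̄)² = 300.9000
r_1(Δz) = -201.7100 / 300.9000 = -0.670

-0.670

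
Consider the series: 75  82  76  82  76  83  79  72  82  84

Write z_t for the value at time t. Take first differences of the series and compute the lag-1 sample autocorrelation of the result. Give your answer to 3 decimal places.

-0.566

First differences Δz: 7, -6, 6, -6, 7, -4, -7, 10, 2
Mean of differences = 1.0000
Numerator Σ(Δz_t−Δz̄)(Δz_{t+1}−Δz̄) = -207.0000
Denominator Σ(Δz_t−Δz̄)² = 366.0000
r_1(Δz) = -207.0000 / 366.0000 = -0.566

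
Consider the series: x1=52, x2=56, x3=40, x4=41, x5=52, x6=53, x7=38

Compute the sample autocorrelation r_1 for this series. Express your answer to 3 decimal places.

Mean x̄ = (52 + 56 + 40 + 41 + 52 + 53 + 38)/7 = 47.4286
Deviations from mean: 4.5714, 8.5714, -7.4286, -6.4286, 4.5714, 5.5714, -9.4286
Σ(x_t−x̄)(x_{t+1}−x̄) = (39.1837) + (-63.6735) + (47.7551) + (-29.3878) + (25.4694) + (-52.5306) = -33.1837
Denominator Σ(x_t−x̄)² = 331.7143
r_1 = -33.1837 / 331.7143 = -0.100

-0.100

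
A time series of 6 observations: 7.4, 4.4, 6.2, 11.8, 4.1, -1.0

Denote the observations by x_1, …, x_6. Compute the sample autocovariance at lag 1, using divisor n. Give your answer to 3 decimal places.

Mean x̄ = (7.4 + 4.4 + 6.2 + 11.8 + 4.1 − 1.0)/6 = 5.4833
Σ_{t=1}^{5}(x_t−x̄)(x_{t+1}−x̄) = 1.9047
γ_1 = 1.9047 / 6 = 0.317

0.317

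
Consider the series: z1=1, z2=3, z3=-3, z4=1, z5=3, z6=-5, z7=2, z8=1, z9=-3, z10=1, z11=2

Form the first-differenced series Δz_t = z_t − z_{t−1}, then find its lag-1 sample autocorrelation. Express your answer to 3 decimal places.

First differences Δz: 2, -6, 4, 2, -8, 7, -1, -4, 4, 1
Mean of differences = 0.1000
Numerator Σ(Δz_t−Δz̄)(Δz_{t+1}−Δz̄) = -114.8100
Denominator Σ(Δz_t−Δz̄)² = 206.9000
r_1(Δz) = -114.8100 / 206.9000 = -0.555

-0.555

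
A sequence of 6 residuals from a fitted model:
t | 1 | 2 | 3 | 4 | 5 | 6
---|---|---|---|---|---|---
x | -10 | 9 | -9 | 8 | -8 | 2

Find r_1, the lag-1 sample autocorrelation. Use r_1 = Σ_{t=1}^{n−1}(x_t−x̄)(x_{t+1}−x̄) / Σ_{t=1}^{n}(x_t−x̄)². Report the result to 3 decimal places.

Mean x̄ = (-10 + 9 − 9 + 8 − 8 + 2)/6 = -1.3333
Deviations from mean: -8.6667, 10.3333, -7.6667, 9.3333, -6.6667, 3.3333
Σ(x_t−x̄)(x_{t+1}−x̄) = (-89.5556) + (-79.2222) + (-71.5556) + (-62.2222) + (-22.2222) = -324.7778
Denominator Σ(x_t−x̄)² = 383.3333
r_1 = -324.7778 / 383.3333 = -0.847

-0.847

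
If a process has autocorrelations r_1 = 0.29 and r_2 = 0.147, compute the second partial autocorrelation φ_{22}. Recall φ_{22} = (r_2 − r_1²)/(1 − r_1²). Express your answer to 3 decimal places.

φ_{22} = (r_2 − r_1²) / (1 − r_1²)
r_1² = (0.29)² = 0.0841
Numerator = 0.147 − 0.0841 = 0.0629; denominator = 1 − 0.0841 = 0.9159
φ_{22} = 0.0629 / 0.9159 = 0.069

0.069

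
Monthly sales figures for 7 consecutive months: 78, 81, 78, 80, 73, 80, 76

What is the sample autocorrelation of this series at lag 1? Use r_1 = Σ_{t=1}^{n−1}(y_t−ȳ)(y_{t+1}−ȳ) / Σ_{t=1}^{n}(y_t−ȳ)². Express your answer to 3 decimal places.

Mean ȳ = (78 + 81 + 78 + 80 + 73 + 80 + 76)/7 = 78.0000
Deviations from mean: 0.0000, 3.0000, 0.0000, 2.0000, -5.0000, 2.0000, -2.0000
Σ(y_t−ȳ)(y_{t+1}−ȳ) = (0.0000) + (0.0000) + (0.0000) + (-10.0000) + (-10.0000) + (-4.0000) = -24.0000
Denominator Σ(y_t−ȳ)² = 46.0000
r_1 = -24.0000 / 46.0000 = -0.522

-0.522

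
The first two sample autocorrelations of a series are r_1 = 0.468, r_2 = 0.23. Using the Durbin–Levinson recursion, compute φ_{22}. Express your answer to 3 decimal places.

0.014

φ_{22} = (r_2 − r_1²) / (1 − r_1²)
r_1² = (0.468)² = 0.219024
Numerator = 0.23 − 0.2190 = 0.0110; denominator = 1 − 0.2190 = 0.7810
φ_{22} = 0.0110 / 0.7810 = 0.014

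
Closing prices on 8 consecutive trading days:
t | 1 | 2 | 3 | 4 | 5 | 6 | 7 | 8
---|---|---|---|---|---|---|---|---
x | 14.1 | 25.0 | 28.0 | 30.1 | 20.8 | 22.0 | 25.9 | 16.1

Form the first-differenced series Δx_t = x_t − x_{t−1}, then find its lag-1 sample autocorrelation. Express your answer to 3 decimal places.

-0.077

First differences Δx: 10.9, 3.0, 2.1, -9.3, 1.2, 3.9, -9.8
Mean of differences = 0.2857
Numerator Σ(Δx_t−Δx̄)(Δx_{t+1}−Δx̄) = -25.5688
Denominator Σ(Δx_t−Δx̄)² = 330.8286
r_1(Δx) = -25.5688 / 330.8286 = -0.077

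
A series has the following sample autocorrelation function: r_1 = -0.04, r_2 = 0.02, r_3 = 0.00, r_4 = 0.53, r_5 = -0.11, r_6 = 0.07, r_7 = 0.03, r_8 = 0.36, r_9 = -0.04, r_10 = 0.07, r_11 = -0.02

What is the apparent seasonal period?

4

The largest autocorrelation is r_4 = 0.53, with a weaker echo at lag 8 (0.36); the remaining lags stay at or below 0.07.
The dominant spike at lag 4 indicates a seasonal period of 4.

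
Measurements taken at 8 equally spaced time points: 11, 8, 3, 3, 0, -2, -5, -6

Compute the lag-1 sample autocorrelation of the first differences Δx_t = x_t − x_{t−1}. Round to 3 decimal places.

First differences Δx: -3, -5, 0, -3, -2, -3, -1
Mean of differences = -2.4286
Numerator Σ(Δx_t−Δx̄)(Δx_{t+1}−Δx̄) = -7.4694
Denominator Σ(Δx_t−Δx̄)² = 15.7143
r_1(Δx) = -7.4694 / 15.7143 = -0.475

-0.475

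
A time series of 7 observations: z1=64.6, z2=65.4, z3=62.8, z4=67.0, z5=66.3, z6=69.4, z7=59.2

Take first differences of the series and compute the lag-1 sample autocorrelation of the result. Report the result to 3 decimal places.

First differences Δz: 0.8, -2.6, 4.2, -0.7, 3.1, -10.2
Mean of differences = -0.9000
Numerator Σ(Δz_t−Δz̄)(Δz_{t+1}−Δz̄) = -46.9400
Denominator Σ(Δz_t−Δz̄)² = 134.3200
r_1(Δz) = -46.9400 / 134.3200 = -0.349

-0.349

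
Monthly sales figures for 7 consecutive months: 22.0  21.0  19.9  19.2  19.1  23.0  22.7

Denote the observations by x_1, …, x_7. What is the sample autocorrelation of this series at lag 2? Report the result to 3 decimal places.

Mean x̄ = (22.0 + 21.0 + 19.9 + 19.2 + 19.1 + 23.0 + 22.7)/7 = 20.9857
Deviations from mean: 1.0143, 0.0143, -1.0857, -1.7857, -1.8857, 2.0143, 1.7143
Σ(x_t−x̄)(x_{t+2}−x̄) = (-1.1012) + (-0.0255) + (2.0473) + (-3.5969) + (-3.2327) = -5.9090
Denominator Σ(x_t−x̄)² = 15.9486
r_2 = -5.9090 / 15.9486 = -0.371

-0.371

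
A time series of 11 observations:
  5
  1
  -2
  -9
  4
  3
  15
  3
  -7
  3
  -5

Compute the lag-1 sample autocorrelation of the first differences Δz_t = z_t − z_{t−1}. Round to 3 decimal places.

-0.364

First differences Δz: -4, -3, -7, 13, -1, 12, -12, -10, 10, -8
Mean of differences = -1.0000
Numerator Σ(Δz_t−Δz̄)(Δz_{t+1}−Δz̄) = -286.0000
Denominator Σ(Δz_t−Δz̄)² = 786.0000
r_1(Δz) = -286.0000 / 786.0000 = -0.364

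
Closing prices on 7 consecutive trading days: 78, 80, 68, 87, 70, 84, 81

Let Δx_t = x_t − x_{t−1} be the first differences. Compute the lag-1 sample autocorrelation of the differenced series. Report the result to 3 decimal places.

-0.856

First differences Δx: 2, -12, 19, -17, 14, -3
Mean of differences = 0.5000
Numerator Σ(Δx_t−Δx̄)(Δx_{t+1}−Δx̄) = -857.2500
Denominator Σ(Δx_t−Δx̄)² = 1001.5000
r_1(Δx) = -857.2500 / 1001.5000 = -0.856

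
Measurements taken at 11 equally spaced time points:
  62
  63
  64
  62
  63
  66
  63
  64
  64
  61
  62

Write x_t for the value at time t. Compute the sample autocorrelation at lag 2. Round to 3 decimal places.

Mean x̄ = (62 + 63 + 64 + 62 + 63 + 66 + 63 + 64 + 64 + 61 + 62)/11 = 63.0909
Numerator Σ_{t=1}^{9}(x_t−x̄)(x_{t+2}−x̄) = -4.4711
Denominator Σ(x_t−x̄)² = 18.9091
r_2 = -4.4711 / 18.9091 = -0.236

-0.236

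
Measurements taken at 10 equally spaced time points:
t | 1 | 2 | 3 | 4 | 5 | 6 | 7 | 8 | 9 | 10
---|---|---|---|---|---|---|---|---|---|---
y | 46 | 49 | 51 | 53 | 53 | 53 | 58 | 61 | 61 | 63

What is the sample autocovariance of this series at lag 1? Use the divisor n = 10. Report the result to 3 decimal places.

18.976

Mean ȳ = (46 + 49 + 51 + 53 + 53 + 53 + 58 + 61 + 61 + 63)/10 = 54.8000
Σ_{t=1}^{9}(y_t−ȳ)(y_{t+1}−ȳ) = 189.7600
γ_1 = 189.7600 / 10 = 18.976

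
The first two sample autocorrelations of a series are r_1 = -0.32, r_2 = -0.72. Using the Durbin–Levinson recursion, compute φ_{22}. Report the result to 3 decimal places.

-0.916

φ_{22} = (r_2 − r_1²) / (1 − r_1²)
r_1² = (-0.32)² = 0.1024
Numerator = -0.72 − 0.1024 = -0.8224; denominator = 1 − 0.1024 = 0.8976
φ_{22} = -0.8224 / 0.8976 = -0.916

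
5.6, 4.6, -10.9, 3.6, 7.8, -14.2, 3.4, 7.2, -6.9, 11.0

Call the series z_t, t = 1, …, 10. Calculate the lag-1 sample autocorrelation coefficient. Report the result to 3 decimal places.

Mean z̄ = (5.6 + 4.6 − 10.9 + 3.6 + 7.8 − 14.2 + 3.4 + 7.2 − 6.9 + 11.0)/10 = 1.1200
Numerator Σ_{t=1}^{9}(z_t−z̄)(z_{t+1}−z̄) = -290.8864
Denominator Σ(z_t−z̄)² = 666.2360
r_1 = -290.8864 / 666.2360 = -0.437

-0.437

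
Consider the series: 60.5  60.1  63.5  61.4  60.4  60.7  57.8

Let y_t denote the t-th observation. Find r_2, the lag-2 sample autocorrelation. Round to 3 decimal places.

-0.043

Mean ȳ = (60.5 + 60.1 + 63.5 + 61.4 + 60.4 + 60.7 + 57.8)/7 = 60.6286
Deviations from mean: -0.1286, -0.5286, 2.8714, 0.7714, -0.2286, 0.0714, -2.8286
Σ(y_t−ȳ)(y_{t+2}−ȳ) = (-0.3692) + (-0.4078) + (-0.6563) + (0.0551) + (0.6465) = -0.7316
Denominator Σ(y_t−ȳ)² = 17.1943
r_2 = -0.7316 / 17.1943 = -0.043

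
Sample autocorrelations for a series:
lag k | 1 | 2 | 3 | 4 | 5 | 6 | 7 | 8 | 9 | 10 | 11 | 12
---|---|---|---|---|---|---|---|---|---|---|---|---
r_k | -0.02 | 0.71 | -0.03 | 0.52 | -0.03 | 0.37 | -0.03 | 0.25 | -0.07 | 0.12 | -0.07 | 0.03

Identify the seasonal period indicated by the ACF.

The largest autocorrelation is r_2 = 0.71, with weaker echoes at lags 4 (0.52), 6 (0.37) and 8 (0.25); the remaining lags stay at or below 0.12.
The dominant spike at lag 2 indicates a seasonal period of 2.

2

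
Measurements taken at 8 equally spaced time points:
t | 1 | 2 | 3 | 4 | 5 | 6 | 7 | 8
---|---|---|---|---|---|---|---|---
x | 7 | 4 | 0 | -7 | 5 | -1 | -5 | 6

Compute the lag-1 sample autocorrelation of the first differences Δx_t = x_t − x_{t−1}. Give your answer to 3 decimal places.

First differences Δx: -3, -4, -7, 12, -6, -4, 11
Mean of differences = -0.1429
Numerator Σ(Δx_t−Δx̄)(Δx_{t+1}−Δx̄) = -137.3061
Denominator Σ(Δx_t−Δx̄)² = 390.8571
r_1(Δx) = -137.3061 / 390.8571 = -0.351

-0.351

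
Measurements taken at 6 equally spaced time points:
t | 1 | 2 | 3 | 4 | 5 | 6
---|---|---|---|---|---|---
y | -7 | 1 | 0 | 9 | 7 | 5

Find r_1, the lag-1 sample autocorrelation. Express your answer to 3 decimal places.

0.252

Mean ȳ = (-7 + 1 + 0 + 9 + 7 + 5)/6 = 2.5000
Σ(y_t−ȳ)(y_{t+1}−ȳ) = (14.2500) + (3.7500) + (-16.2500) + (29.2500) + (11.2500) = 42.2500
Denominator Σ(y_t−ȳ)² = 167.5000
r_1 = 42.2500 / 167.5000 = 0.252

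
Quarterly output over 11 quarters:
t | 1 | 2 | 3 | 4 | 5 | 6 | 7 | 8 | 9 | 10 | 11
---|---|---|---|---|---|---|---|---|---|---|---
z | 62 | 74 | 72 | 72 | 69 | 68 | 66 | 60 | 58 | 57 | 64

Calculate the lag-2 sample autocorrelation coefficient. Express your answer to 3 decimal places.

Mean z̄ = (62 + 74 + 72 + 72 + 69 + 68 + 66 + 60 + 58 + 57 + 64)/11 = 65.6364
Numerator Σ_{t=1}^{9}(z_t−z̄)(z_{t+2}−z̄) = 112.8264
Denominator Σ(z_t−z̄)² = 348.5455
r_2 = 112.8264 / 348.5455 = 0.324

0.324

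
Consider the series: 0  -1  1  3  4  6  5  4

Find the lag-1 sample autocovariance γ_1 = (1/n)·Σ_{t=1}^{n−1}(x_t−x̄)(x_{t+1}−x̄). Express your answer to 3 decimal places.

3.867

Mean x̄ = (0 − 1 + 1 + 3 + 4 + 6 + 5 + 4)/8 = 2.7500
Σ_{t=1}^{7}(x_t−x̄)(x_{t+1}−x̄) = 30.9375
γ_1 = 30.9375 / 8 = 3.867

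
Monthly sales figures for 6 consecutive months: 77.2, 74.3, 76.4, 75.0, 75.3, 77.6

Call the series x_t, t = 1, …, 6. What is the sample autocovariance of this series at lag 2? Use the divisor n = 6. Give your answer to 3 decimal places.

0.046

Mean x̄ = (77.2 + 74.3 + 76.4 + 75.0 + 75.3 + 77.6)/6 = 75.9667
Deviations: 1.2333, -1.6667, 0.4333, -0.9667, -0.6667, 1.6333
Σ_{t=1}^{4}(x_t−x̄)(x_{t+2}−x̄) = 0.2778
γ_2 = 0.2778 / 6 = 0.046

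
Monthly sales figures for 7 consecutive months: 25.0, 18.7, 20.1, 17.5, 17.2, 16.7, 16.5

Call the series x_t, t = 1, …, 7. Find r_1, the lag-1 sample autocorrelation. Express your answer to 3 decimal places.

0.146

Mean x̄ = (25.0 + 18.7 + 20.1 + 17.5 + 17.2 + 16.7 + 16.5)/7 = 18.8143
Deviations from mean: 6.1857, -0.1143, 1.2857, -1.3143, -1.6143, -2.1143, -2.3143
Numerator Σ_{t=1}^{6}(x_t−x̄)(x_{t+1}−x̄) = 7.8841
Denominator Σ(x_t−x̄)² = 54.0886
r_1 = 7.8841 / 54.0886 = 0.146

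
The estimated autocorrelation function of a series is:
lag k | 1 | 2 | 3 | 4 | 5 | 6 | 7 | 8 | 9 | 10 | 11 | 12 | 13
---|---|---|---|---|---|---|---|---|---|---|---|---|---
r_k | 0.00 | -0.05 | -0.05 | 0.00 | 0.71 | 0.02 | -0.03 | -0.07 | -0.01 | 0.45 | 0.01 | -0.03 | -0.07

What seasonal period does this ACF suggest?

The largest autocorrelation is r_5 = 0.71, with a weaker echo at lag 10 (0.45); the remaining lags stay at or below 0.02.
The dominant spike at lag 5 indicates a seasonal period of 5.

5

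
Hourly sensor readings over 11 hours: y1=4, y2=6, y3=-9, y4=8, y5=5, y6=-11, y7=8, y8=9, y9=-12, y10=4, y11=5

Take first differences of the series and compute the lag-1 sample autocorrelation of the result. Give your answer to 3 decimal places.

-0.496

First differences Δy: 2, -15, 17, -3, -16, 19, 1, -21, 16, 1
Mean of differences = 0.1000
Numerator Σ(Δy_t−Δȳ)(Δy_{t+1}−Δȳ) = -913.8100
Denominator Σ(Δy_t−Δȳ)² = 1842.9000
r_1(Δy) = -913.8100 / 1842.9000 = -0.496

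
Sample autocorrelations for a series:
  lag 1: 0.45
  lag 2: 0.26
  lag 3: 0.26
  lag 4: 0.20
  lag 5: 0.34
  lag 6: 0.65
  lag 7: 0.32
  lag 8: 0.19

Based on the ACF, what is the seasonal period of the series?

6

The largest autocorrelation is r_6 = 0.65; the remaining lags stay at or below 0.45. The elevated value at lag 1 (0.45), dropping to 0.26 at lag 2, reflects decaying short-term dependence rather than seasonality.
The dominant spike at lag 6 indicates a seasonal period of 6.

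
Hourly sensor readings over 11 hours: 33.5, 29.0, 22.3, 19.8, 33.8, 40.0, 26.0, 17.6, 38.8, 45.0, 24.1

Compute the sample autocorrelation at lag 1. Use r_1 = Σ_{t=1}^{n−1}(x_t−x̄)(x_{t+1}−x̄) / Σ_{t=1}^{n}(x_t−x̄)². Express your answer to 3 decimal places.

0.033

Mean x̄ = (33.5 + 29.0 + 22.3 + 19.8 + 33.8 + 40.0 + 26.0 + 17.6 + 38.8 + 45.0 + 24.1)/11 = 29.9909
Numerator Σ_{t=1}^{10}(x_t−x̄)(x_{t+1}−x̄) = 25.9808
Denominator Σ(x_t−x̄)² = 798.0291
r_1 = 25.9808 / 798.0291 = 0.033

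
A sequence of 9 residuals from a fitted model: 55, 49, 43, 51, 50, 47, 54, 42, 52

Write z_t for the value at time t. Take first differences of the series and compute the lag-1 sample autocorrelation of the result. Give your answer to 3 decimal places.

First differences Δz: -6, -6, 8, -1, -3, 7, -12, 10
Mean of differences = -0.3750
Numerator Σ(Δz_t−Δz̄)(Δz_{t+1}−Δz̄) = -244.7656
Denominator Σ(Δz_t−Δz̄)² = 437.8750
r_1(Δz) = -244.7656 / 437.8750 = -0.559

-0.559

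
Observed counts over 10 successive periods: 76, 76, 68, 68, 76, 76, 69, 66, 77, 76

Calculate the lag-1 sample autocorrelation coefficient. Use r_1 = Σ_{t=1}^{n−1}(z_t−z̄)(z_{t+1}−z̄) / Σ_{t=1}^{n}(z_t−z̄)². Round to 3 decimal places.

0.065

Mean z̄ = (76 + 76 + 68 + 68 + 76 + 76 + 69 + 66 + 77 + 76)/10 = 72.8000
Numerator Σ_{t=1}^{9}(z_t−z̄)(z_{t+1}−z̄) = 11.3600
Denominator Σ(z_t−z̄)² = 175.6000
r_1 = 11.3600 / 175.6000 = 0.065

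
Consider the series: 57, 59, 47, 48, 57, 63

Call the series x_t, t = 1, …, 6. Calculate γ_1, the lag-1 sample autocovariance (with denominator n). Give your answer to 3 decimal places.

Mean x̄ = (57 + 59 + 47 + 48 + 57 + 63)/6 = 55.1667
Σ_{t=1}^{5}(x_t−x̄)(x_{t+1}−x̄) = 35.4722
γ_1 = 35.4722 / 6 = 5.912

5.912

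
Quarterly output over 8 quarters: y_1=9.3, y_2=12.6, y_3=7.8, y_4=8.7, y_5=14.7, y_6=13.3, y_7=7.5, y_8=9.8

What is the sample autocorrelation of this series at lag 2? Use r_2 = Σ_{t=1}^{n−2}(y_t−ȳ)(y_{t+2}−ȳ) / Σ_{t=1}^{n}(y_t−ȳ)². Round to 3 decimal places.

Mean ȳ = (9.3 + 12.6 + 7.8 + 8.7 + 14.7 + 13.3 + 7.5 + 9.8)/8 = 10.4625
Deviations from mean: -1.1625, 2.1375, -2.6625, -1.7625, 4.2375, 2.8375, -2.9625, -0.6625
Σ(y_t−ȳ)(y_{t+2}−ȳ) = (3.0952) + (-3.7673) + (-11.2823) + (-5.0011) + (-12.5536) + (-1.8798) = -31.3891
Denominator Σ(y_t−ȳ)² = 51.3388
r_2 = -31.3891 / 51.3388 = -0.611

-0.611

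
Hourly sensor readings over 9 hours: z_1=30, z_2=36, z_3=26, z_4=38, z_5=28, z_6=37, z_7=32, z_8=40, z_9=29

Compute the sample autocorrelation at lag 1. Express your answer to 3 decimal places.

-0.746

Mean z̄ = (30 + 36 + 26 + 38 + 28 + 37 + 32 + 40 + 29)/9 = 32.8889
Numerator Σ_{t=1}^{8}(z_t−z̄)(z_{t+1}−z̄) = -148.3457
Denominator Σ(z_t−z̄)² = 198.8889
r_1 = -148.3457 / 198.8889 = -0.746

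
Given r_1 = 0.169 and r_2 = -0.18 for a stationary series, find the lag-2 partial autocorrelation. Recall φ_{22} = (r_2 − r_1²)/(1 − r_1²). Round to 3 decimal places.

φ_{22} = (r_2 − r_1²) / (1 − r_1²)
r_1² = (0.169)² = 0.028561
Numerator = -0.18 − 0.0286 = -0.2086; denominator = 1 − 0.0286 = 0.9714
φ_{22} = -0.2086 / 0.9714 = -0.215

-0.215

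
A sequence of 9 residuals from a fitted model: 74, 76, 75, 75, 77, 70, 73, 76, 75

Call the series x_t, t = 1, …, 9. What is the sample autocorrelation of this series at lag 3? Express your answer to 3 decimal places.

0.061

Mean x̄ = (74 + 76 + 75 + 75 + 77 + 70 + 73 + 76 + 75)/9 = 74.5556
Σ(x_t−x̄)(x_{t+3}−x̄) = (-0.2469) + (3.5309) + (-2.0247) + (-0.6914) + (3.5309) + (-2.0247) = 2.0741
Denominator Σ(x_t−x̄)² = 34.2222
r_3 = 2.0741 / 34.2222 = 0.061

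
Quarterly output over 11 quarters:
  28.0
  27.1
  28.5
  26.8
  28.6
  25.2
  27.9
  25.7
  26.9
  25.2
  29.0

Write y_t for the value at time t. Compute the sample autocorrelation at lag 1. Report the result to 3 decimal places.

Mean ȳ = (28.0 + 27.1 + 28.5 + 26.8 + 28.6 + 25.2 + 27.9 + 25.7 + 26.9 + 25.2 + 29.0)/11 = 27.1727
Numerator Σ_{t=1}^{10}(y_t−ȳ)(y_{t+1}−ȳ) = -9.1698
Denominator Σ(y_t−ȳ)² = 18.5218
r_1 = -9.1698 / 18.5218 = -0.495

-0.495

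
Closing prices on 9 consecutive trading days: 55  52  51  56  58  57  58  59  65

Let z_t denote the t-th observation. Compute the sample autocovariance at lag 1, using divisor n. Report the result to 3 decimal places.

Mean z̄ = (55 + 52 + 51 + 56 + 58 + 57 + 58 + 59 + 65)/9 = 56.7778
Σ_{t=1}^{8}(z_t−z̄)(z_{t+1}−z̄) = 61.1728
γ_1 = 61.1728 / 9 = 6.797

6.797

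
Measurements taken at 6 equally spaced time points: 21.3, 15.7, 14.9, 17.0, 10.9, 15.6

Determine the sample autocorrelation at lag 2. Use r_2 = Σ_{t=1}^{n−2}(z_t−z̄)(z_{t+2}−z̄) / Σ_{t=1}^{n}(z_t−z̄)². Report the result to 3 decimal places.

-0.017

Mean z̄ = (21.3 + 15.7 + 14.9 + 17.0 + 10.9 + 15.6)/6 = 15.9000
Deviations from mean: 5.4000, -0.2000, -1.0000, 1.1000, -5.0000, -0.3000
Numerator Σ_{t=1}^{4}(z_t−z̄)(z_{t+2}−z̄) = -0.9500
Denominator Σ(z_t−z̄)² = 56.5000
r_2 = -0.9500 / 56.5000 = -0.017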